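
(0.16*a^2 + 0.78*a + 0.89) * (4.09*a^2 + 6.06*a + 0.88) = 0.6544*a^4 + 4.1598*a^3 + 8.5077*a^2 + 6.0798*a + 0.7832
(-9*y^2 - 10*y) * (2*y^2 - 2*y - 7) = -18*y^4 - 2*y^3 + 83*y^2 + 70*y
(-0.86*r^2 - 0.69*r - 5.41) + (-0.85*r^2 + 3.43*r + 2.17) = -1.71*r^2 + 2.74*r - 3.24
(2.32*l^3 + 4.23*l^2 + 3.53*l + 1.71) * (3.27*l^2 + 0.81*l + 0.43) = 7.5864*l^5 + 15.7113*l^4 + 15.967*l^3 + 10.2699*l^2 + 2.903*l + 0.7353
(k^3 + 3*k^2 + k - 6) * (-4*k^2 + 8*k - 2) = -4*k^5 - 4*k^4 + 18*k^3 + 26*k^2 - 50*k + 12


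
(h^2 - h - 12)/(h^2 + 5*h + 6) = (h - 4)/(h + 2)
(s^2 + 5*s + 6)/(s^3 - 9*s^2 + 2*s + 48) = (s + 3)/(s^2 - 11*s + 24)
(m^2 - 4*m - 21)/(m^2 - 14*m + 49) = (m + 3)/(m - 7)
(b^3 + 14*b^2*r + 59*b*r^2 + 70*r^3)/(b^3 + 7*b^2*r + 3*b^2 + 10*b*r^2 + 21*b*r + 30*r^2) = (b + 7*r)/(b + 3)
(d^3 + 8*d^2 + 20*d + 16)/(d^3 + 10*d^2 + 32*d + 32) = (d + 2)/(d + 4)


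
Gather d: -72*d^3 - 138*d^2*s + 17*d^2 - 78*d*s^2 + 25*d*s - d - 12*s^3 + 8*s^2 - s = -72*d^3 + d^2*(17 - 138*s) + d*(-78*s^2 + 25*s - 1) - 12*s^3 + 8*s^2 - s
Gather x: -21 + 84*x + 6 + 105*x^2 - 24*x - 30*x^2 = 75*x^2 + 60*x - 15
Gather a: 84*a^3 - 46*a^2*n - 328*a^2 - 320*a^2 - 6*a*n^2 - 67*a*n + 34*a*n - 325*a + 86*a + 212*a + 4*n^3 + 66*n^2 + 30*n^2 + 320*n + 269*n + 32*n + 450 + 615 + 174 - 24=84*a^3 + a^2*(-46*n - 648) + a*(-6*n^2 - 33*n - 27) + 4*n^3 + 96*n^2 + 621*n + 1215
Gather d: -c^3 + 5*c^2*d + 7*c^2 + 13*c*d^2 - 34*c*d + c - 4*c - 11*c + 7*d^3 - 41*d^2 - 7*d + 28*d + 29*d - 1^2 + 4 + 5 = -c^3 + 7*c^2 - 14*c + 7*d^3 + d^2*(13*c - 41) + d*(5*c^2 - 34*c + 50) + 8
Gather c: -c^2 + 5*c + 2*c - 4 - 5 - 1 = -c^2 + 7*c - 10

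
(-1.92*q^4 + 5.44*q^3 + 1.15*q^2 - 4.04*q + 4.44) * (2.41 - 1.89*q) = 3.6288*q^5 - 14.9088*q^4 + 10.9369*q^3 + 10.4071*q^2 - 18.128*q + 10.7004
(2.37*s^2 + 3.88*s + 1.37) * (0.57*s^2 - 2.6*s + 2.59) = 1.3509*s^4 - 3.9504*s^3 - 3.1688*s^2 + 6.4872*s + 3.5483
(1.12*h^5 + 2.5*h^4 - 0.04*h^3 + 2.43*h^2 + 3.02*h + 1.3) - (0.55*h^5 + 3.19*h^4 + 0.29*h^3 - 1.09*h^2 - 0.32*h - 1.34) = 0.57*h^5 - 0.69*h^4 - 0.33*h^3 + 3.52*h^2 + 3.34*h + 2.64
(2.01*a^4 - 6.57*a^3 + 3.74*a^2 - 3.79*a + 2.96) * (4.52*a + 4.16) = 9.0852*a^5 - 21.3348*a^4 - 10.4264*a^3 - 1.5724*a^2 - 2.3872*a + 12.3136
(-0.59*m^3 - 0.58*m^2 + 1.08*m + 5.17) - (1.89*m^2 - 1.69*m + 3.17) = -0.59*m^3 - 2.47*m^2 + 2.77*m + 2.0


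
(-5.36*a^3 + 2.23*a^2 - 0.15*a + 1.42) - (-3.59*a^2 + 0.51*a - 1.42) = -5.36*a^3 + 5.82*a^2 - 0.66*a + 2.84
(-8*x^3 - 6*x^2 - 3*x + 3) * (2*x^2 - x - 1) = -16*x^5 - 4*x^4 + 8*x^3 + 15*x^2 - 3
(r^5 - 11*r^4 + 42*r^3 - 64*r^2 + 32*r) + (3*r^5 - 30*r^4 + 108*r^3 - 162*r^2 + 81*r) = 4*r^5 - 41*r^4 + 150*r^3 - 226*r^2 + 113*r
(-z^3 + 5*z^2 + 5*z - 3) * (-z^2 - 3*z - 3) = z^5 - 2*z^4 - 17*z^3 - 27*z^2 - 6*z + 9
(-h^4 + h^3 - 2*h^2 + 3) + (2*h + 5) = -h^4 + h^3 - 2*h^2 + 2*h + 8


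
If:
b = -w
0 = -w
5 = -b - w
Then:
No Solution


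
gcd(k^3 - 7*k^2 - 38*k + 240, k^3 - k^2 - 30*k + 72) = k + 6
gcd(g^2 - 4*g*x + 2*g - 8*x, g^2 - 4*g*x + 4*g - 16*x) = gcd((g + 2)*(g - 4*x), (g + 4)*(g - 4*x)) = -g + 4*x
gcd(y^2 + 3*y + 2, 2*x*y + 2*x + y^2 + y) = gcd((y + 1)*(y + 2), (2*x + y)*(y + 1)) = y + 1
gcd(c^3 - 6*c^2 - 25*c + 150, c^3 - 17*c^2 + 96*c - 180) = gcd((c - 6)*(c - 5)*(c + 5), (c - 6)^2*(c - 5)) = c^2 - 11*c + 30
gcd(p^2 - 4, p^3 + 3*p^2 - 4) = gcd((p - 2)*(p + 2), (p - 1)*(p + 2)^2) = p + 2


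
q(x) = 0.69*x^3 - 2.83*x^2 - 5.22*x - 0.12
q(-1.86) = -4.64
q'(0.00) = -5.22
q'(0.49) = -7.50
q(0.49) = -3.28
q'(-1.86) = 12.47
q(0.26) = -1.66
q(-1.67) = -2.51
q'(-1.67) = 10.01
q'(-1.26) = 5.20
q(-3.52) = -46.90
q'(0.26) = -6.55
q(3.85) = -22.79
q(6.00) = 15.72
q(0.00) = -0.12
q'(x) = 2.07*x^2 - 5.66*x - 5.22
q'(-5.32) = 83.48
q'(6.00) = 35.34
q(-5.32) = -156.34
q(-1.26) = 0.58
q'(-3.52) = 40.35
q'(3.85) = 3.67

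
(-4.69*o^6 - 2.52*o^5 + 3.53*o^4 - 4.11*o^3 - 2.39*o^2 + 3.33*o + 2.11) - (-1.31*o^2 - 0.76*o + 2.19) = -4.69*o^6 - 2.52*o^5 + 3.53*o^4 - 4.11*o^3 - 1.08*o^2 + 4.09*o - 0.0800000000000001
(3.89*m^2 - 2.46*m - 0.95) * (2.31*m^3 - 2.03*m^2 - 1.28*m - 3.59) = 8.9859*m^5 - 13.5793*m^4 - 2.1799*m^3 - 8.8878*m^2 + 10.0474*m + 3.4105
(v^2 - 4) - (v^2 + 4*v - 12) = 8 - 4*v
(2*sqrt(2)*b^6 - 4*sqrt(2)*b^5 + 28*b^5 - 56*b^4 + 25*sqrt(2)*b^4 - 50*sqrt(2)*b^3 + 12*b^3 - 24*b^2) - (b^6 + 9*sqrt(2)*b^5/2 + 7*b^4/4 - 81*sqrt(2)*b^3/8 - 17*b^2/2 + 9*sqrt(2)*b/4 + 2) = -b^6 + 2*sqrt(2)*b^6 - 17*sqrt(2)*b^5/2 + 28*b^5 - 231*b^4/4 + 25*sqrt(2)*b^4 - 319*sqrt(2)*b^3/8 + 12*b^3 - 31*b^2/2 - 9*sqrt(2)*b/4 - 2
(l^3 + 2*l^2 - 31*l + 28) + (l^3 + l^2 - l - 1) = 2*l^3 + 3*l^2 - 32*l + 27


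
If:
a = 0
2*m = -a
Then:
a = 0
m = 0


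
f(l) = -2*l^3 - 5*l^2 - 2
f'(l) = -6*l^2 - 10*l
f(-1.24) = -5.87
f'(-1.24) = 3.17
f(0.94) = -8.08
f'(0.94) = -14.70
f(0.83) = -6.59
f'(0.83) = -12.43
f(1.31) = -15.08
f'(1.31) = -23.40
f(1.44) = -18.34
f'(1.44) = -26.84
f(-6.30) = 299.64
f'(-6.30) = -175.14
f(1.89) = -33.36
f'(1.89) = -40.33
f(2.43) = -60.22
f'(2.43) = -59.73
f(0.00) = -2.00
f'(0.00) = 0.00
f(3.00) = -101.00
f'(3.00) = -84.00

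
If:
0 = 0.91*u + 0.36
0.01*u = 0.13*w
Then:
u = -0.40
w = -0.03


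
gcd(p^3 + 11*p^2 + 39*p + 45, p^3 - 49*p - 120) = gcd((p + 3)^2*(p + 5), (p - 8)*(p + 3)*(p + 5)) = p^2 + 8*p + 15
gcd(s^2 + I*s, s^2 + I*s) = s^2 + I*s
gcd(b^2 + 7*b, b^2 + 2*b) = b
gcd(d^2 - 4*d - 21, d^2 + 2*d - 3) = d + 3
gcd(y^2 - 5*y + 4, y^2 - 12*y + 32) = y - 4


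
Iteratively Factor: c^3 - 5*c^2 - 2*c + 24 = (c - 4)*(c^2 - c - 6) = (c - 4)*(c - 3)*(c + 2)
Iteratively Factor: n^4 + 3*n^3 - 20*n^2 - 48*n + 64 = (n - 4)*(n^3 + 7*n^2 + 8*n - 16) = (n - 4)*(n - 1)*(n^2 + 8*n + 16) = (n - 4)*(n - 1)*(n + 4)*(n + 4)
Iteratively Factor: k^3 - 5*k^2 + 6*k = (k - 2)*(k^2 - 3*k) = k*(k - 2)*(k - 3)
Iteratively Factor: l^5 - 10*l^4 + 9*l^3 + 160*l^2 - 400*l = (l - 5)*(l^4 - 5*l^3 - 16*l^2 + 80*l) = (l - 5)^2*(l^3 - 16*l) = l*(l - 5)^2*(l^2 - 16) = l*(l - 5)^2*(l - 4)*(l + 4)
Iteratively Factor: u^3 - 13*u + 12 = (u - 3)*(u^2 + 3*u - 4) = (u - 3)*(u + 4)*(u - 1)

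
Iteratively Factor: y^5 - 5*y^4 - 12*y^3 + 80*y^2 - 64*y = (y)*(y^4 - 5*y^3 - 12*y^2 + 80*y - 64) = y*(y + 4)*(y^3 - 9*y^2 + 24*y - 16) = y*(y - 1)*(y + 4)*(y^2 - 8*y + 16) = y*(y - 4)*(y - 1)*(y + 4)*(y - 4)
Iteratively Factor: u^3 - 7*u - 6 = (u - 3)*(u^2 + 3*u + 2) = (u - 3)*(u + 2)*(u + 1)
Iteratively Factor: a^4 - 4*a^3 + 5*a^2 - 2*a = (a - 1)*(a^3 - 3*a^2 + 2*a) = (a - 1)^2*(a^2 - 2*a) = a*(a - 1)^2*(a - 2)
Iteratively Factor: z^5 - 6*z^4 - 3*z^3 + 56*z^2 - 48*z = (z - 4)*(z^4 - 2*z^3 - 11*z^2 + 12*z) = (z - 4)*(z - 1)*(z^3 - z^2 - 12*z) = (z - 4)^2*(z - 1)*(z^2 + 3*z) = z*(z - 4)^2*(z - 1)*(z + 3)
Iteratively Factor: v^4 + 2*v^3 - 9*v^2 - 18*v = (v + 3)*(v^3 - v^2 - 6*v) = (v - 3)*(v + 3)*(v^2 + 2*v) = (v - 3)*(v + 2)*(v + 3)*(v)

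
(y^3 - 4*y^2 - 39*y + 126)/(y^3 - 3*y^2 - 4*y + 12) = (y^2 - y - 42)/(y^2 - 4)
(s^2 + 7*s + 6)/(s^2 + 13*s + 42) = (s + 1)/(s + 7)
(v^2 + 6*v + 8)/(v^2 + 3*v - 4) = (v + 2)/(v - 1)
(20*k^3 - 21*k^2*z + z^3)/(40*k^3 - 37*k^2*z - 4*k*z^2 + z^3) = (-4*k + z)/(-8*k + z)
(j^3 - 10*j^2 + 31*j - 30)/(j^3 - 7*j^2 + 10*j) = (j - 3)/j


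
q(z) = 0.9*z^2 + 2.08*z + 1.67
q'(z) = 1.8*z + 2.08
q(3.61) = 20.91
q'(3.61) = 8.58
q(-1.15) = 0.47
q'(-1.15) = 0.01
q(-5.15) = 14.83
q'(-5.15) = -7.19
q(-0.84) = 0.56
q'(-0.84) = 0.57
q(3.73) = 21.95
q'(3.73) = 8.79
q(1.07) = 4.93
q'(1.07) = 4.01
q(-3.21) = 4.27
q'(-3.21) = -3.70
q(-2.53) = 2.17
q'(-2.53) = -2.47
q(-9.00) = 55.85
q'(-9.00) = -14.12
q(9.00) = 93.29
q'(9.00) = 18.28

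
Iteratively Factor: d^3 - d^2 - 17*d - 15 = (d + 3)*(d^2 - 4*d - 5) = (d - 5)*(d + 3)*(d + 1)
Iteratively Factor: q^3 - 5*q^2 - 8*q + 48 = (q - 4)*(q^2 - q - 12) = (q - 4)*(q + 3)*(q - 4)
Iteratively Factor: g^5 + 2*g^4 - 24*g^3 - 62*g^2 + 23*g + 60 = (g - 5)*(g^4 + 7*g^3 + 11*g^2 - 7*g - 12) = (g - 5)*(g + 3)*(g^3 + 4*g^2 - g - 4) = (g - 5)*(g - 1)*(g + 3)*(g^2 + 5*g + 4) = (g - 5)*(g - 1)*(g + 1)*(g + 3)*(g + 4)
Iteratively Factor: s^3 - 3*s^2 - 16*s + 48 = (s - 3)*(s^2 - 16) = (s - 3)*(s + 4)*(s - 4)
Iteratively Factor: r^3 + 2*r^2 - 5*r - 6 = (r - 2)*(r^2 + 4*r + 3) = (r - 2)*(r + 1)*(r + 3)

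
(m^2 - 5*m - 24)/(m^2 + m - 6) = (m - 8)/(m - 2)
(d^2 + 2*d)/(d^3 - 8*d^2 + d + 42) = d/(d^2 - 10*d + 21)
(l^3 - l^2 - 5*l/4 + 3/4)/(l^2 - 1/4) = (2*l^2 - l - 3)/(2*l + 1)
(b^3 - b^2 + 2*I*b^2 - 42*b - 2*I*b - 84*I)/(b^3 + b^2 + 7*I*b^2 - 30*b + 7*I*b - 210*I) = (b^2 + b*(-7 + 2*I) - 14*I)/(b^2 + b*(-5 + 7*I) - 35*I)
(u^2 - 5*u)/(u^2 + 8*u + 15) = u*(u - 5)/(u^2 + 8*u + 15)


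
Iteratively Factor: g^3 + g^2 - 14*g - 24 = (g + 2)*(g^2 - g - 12) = (g - 4)*(g + 2)*(g + 3)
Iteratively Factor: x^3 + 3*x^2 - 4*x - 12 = (x + 2)*(x^2 + x - 6) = (x - 2)*(x + 2)*(x + 3)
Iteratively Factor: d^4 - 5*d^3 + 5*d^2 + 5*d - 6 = (d - 3)*(d^3 - 2*d^2 - d + 2) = (d - 3)*(d - 1)*(d^2 - d - 2) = (d - 3)*(d - 2)*(d - 1)*(d + 1)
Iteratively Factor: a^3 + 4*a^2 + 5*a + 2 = (a + 2)*(a^2 + 2*a + 1) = (a + 1)*(a + 2)*(a + 1)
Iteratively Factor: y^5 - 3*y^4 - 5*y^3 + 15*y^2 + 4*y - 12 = (y + 1)*(y^4 - 4*y^3 - y^2 + 16*y - 12) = (y - 2)*(y + 1)*(y^3 - 2*y^2 - 5*y + 6) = (y - 3)*(y - 2)*(y + 1)*(y^2 + y - 2) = (y - 3)*(y - 2)*(y - 1)*(y + 1)*(y + 2)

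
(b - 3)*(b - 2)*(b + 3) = b^3 - 2*b^2 - 9*b + 18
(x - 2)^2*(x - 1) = x^3 - 5*x^2 + 8*x - 4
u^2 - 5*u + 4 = (u - 4)*(u - 1)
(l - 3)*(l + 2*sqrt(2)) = l^2 - 3*l + 2*sqrt(2)*l - 6*sqrt(2)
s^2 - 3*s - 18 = (s - 6)*(s + 3)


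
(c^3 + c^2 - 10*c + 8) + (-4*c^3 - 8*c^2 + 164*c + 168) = -3*c^3 - 7*c^2 + 154*c + 176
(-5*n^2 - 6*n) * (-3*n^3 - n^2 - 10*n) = 15*n^5 + 23*n^4 + 56*n^3 + 60*n^2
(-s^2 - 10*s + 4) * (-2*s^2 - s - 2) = 2*s^4 + 21*s^3 + 4*s^2 + 16*s - 8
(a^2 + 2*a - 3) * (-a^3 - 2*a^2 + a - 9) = -a^5 - 4*a^4 - a^2 - 21*a + 27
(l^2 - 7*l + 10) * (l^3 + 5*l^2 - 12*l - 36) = l^5 - 2*l^4 - 37*l^3 + 98*l^2 + 132*l - 360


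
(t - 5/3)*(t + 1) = t^2 - 2*t/3 - 5/3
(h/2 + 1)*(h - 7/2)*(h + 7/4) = h^3/2 + h^2/8 - 77*h/16 - 49/8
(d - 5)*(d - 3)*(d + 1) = d^3 - 7*d^2 + 7*d + 15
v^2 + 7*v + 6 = (v + 1)*(v + 6)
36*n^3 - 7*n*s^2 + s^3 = (-6*n + s)*(-3*n + s)*(2*n + s)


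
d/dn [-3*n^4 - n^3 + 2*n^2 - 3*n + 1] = -12*n^3 - 3*n^2 + 4*n - 3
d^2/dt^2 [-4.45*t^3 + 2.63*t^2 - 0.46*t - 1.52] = 5.26 - 26.7*t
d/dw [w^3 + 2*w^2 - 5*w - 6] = 3*w^2 + 4*w - 5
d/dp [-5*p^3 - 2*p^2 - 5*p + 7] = -15*p^2 - 4*p - 5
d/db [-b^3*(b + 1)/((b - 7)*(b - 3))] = b^2*(-2*b^3 + 29*b^2 - 64*b - 63)/(b^4 - 20*b^3 + 142*b^2 - 420*b + 441)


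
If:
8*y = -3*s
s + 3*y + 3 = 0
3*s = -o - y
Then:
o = -63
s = 24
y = -9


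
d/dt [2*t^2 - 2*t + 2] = 4*t - 2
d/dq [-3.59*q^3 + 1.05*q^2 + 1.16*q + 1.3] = -10.77*q^2 + 2.1*q + 1.16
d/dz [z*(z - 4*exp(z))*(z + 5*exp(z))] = z^2*exp(z) + 3*z^2 - 40*z*exp(2*z) + 2*z*exp(z) - 20*exp(2*z)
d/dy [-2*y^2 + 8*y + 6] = 8 - 4*y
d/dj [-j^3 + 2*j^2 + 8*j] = -3*j^2 + 4*j + 8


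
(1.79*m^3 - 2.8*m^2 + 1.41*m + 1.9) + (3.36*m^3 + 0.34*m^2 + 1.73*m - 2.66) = 5.15*m^3 - 2.46*m^2 + 3.14*m - 0.76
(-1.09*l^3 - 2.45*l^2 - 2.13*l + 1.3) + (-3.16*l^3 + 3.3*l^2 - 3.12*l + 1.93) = -4.25*l^3 + 0.85*l^2 - 5.25*l + 3.23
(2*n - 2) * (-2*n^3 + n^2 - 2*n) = -4*n^4 + 6*n^3 - 6*n^2 + 4*n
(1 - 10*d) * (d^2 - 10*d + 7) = -10*d^3 + 101*d^2 - 80*d + 7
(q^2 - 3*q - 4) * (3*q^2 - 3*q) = 3*q^4 - 12*q^3 - 3*q^2 + 12*q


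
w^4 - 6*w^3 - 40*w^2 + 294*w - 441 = (w - 7)*(w - 3)^2*(w + 7)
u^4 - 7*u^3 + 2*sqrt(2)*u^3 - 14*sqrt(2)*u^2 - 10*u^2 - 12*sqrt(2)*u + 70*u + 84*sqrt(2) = (u - 7)*(u - 2*sqrt(2))*(u + sqrt(2))*(u + 3*sqrt(2))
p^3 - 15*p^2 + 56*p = p*(p - 8)*(p - 7)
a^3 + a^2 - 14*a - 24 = (a - 4)*(a + 2)*(a + 3)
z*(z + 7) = z^2 + 7*z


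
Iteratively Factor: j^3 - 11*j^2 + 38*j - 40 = (j - 4)*(j^2 - 7*j + 10) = (j - 5)*(j - 4)*(j - 2)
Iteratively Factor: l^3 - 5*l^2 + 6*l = (l - 3)*(l^2 - 2*l) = (l - 3)*(l - 2)*(l)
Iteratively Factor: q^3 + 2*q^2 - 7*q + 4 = (q + 4)*(q^2 - 2*q + 1) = (q - 1)*(q + 4)*(q - 1)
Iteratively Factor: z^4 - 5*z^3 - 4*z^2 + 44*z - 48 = (z - 2)*(z^3 - 3*z^2 - 10*z + 24) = (z - 4)*(z - 2)*(z^2 + z - 6) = (z - 4)*(z - 2)*(z + 3)*(z - 2)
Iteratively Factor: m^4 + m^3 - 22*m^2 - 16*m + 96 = (m + 4)*(m^3 - 3*m^2 - 10*m + 24) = (m - 2)*(m + 4)*(m^2 - m - 12) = (m - 2)*(m + 3)*(m + 4)*(m - 4)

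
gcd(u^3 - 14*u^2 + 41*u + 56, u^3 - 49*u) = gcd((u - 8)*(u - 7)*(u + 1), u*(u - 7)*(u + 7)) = u - 7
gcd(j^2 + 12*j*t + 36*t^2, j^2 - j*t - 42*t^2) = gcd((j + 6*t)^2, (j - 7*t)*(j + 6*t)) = j + 6*t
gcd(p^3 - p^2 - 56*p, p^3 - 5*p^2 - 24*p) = p^2 - 8*p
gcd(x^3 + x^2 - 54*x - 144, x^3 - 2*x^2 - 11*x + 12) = x + 3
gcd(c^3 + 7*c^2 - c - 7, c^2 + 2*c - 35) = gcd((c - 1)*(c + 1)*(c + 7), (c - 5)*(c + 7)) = c + 7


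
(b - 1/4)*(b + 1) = b^2 + 3*b/4 - 1/4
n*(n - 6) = n^2 - 6*n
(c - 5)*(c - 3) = c^2 - 8*c + 15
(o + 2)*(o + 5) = o^2 + 7*o + 10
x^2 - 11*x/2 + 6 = (x - 4)*(x - 3/2)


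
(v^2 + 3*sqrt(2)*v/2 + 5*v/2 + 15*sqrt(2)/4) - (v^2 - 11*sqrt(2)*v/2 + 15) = 5*v/2 + 7*sqrt(2)*v - 15 + 15*sqrt(2)/4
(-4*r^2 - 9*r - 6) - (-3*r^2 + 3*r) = -r^2 - 12*r - 6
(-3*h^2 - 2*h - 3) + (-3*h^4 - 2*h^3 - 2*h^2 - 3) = -3*h^4 - 2*h^3 - 5*h^2 - 2*h - 6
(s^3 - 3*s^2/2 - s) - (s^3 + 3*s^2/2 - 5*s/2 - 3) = -3*s^2 + 3*s/2 + 3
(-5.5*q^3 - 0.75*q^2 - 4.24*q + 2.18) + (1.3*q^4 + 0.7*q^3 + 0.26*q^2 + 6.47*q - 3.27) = 1.3*q^4 - 4.8*q^3 - 0.49*q^2 + 2.23*q - 1.09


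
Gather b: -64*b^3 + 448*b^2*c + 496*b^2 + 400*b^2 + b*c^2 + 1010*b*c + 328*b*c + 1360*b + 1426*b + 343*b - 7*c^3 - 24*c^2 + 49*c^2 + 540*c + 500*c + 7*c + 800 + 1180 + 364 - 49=-64*b^3 + b^2*(448*c + 896) + b*(c^2 + 1338*c + 3129) - 7*c^3 + 25*c^2 + 1047*c + 2295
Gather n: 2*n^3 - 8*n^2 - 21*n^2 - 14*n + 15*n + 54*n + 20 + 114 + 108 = 2*n^3 - 29*n^2 + 55*n + 242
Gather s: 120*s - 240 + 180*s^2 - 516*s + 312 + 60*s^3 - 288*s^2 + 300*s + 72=60*s^3 - 108*s^2 - 96*s + 144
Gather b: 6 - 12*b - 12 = -12*b - 6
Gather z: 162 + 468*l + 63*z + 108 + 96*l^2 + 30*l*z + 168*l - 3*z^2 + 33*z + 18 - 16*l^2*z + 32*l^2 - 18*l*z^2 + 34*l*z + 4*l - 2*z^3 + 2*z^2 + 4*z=128*l^2 + 640*l - 2*z^3 + z^2*(-18*l - 1) + z*(-16*l^2 + 64*l + 100) + 288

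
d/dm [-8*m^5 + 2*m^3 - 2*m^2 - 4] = 2*m*(-20*m^3 + 3*m - 2)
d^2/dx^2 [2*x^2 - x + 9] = 4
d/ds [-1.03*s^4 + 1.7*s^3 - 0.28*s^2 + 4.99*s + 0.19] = -4.12*s^3 + 5.1*s^2 - 0.56*s + 4.99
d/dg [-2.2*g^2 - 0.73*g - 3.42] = -4.4*g - 0.73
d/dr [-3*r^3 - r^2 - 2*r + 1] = -9*r^2 - 2*r - 2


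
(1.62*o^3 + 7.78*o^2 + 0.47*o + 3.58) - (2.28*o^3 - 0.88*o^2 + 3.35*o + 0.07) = -0.66*o^3 + 8.66*o^2 - 2.88*o + 3.51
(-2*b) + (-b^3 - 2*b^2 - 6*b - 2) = -b^3 - 2*b^2 - 8*b - 2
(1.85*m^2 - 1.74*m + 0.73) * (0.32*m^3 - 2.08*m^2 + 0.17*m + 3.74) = 0.592*m^5 - 4.4048*m^4 + 4.1673*m^3 + 5.1048*m^2 - 6.3835*m + 2.7302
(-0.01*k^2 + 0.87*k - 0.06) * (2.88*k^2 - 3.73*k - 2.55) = -0.0288*k^4 + 2.5429*k^3 - 3.3924*k^2 - 1.9947*k + 0.153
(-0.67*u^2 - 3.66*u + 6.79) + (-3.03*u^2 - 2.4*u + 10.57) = -3.7*u^2 - 6.06*u + 17.36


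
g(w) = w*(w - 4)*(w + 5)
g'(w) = w*(w - 4) + w*(w + 5) + (w - 4)*(w + 5)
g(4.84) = 40.01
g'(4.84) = 59.96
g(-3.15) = 41.67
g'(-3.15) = 3.47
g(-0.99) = 19.81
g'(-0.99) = -19.04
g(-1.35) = 26.36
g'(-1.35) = -17.23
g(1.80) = -26.93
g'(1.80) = -6.68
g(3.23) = -20.47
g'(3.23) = 17.76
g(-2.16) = 37.79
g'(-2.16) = -10.32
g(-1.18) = 23.35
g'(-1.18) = -18.18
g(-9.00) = -468.00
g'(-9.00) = 205.00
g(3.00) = -24.00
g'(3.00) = 13.00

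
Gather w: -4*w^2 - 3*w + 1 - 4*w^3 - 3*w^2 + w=-4*w^3 - 7*w^2 - 2*w + 1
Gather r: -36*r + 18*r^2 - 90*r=18*r^2 - 126*r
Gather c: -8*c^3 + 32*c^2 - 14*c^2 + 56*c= -8*c^3 + 18*c^2 + 56*c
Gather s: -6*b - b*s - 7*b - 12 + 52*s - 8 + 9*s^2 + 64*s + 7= -13*b + 9*s^2 + s*(116 - b) - 13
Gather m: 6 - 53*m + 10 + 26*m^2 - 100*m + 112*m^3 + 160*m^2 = 112*m^3 + 186*m^2 - 153*m + 16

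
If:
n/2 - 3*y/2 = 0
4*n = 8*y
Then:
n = 0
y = 0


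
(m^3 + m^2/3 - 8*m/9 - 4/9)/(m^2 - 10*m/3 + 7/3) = (9*m^2 + 12*m + 4)/(3*(3*m - 7))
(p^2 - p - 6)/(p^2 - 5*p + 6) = (p + 2)/(p - 2)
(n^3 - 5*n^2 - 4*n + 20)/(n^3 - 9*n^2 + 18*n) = (n^3 - 5*n^2 - 4*n + 20)/(n*(n^2 - 9*n + 18))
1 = 1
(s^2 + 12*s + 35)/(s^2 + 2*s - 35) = (s + 5)/(s - 5)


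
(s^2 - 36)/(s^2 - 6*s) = (s + 6)/s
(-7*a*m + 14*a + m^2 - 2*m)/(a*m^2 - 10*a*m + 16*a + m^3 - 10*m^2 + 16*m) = (-7*a + m)/(a*m - 8*a + m^2 - 8*m)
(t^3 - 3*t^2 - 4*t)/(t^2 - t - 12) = t*(t + 1)/(t + 3)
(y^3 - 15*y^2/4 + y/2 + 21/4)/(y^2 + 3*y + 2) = (4*y^2 - 19*y + 21)/(4*(y + 2))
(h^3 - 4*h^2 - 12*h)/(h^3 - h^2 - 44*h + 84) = h*(h + 2)/(h^2 + 5*h - 14)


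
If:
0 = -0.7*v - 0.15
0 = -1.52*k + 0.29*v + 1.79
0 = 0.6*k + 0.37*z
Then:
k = 1.14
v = -0.21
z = -1.84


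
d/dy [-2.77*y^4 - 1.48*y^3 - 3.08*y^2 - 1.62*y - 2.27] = -11.08*y^3 - 4.44*y^2 - 6.16*y - 1.62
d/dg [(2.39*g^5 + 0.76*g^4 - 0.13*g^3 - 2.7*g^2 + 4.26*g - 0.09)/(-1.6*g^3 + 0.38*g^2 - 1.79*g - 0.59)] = (-7.648*g^7 + 1.5086*g^6 - 16.5348*g^5 - 15.5011*g^4 + 12.3038*g^3 + 3.0123*g^2 + 3.2544*g - 2.6745)/(2.56*g^6 - 1.216*g^5 + 5.8724*g^4 + 0.5276*g^3 + 2.7557*g^2 + 2.1122*g + 0.3481)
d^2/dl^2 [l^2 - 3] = 2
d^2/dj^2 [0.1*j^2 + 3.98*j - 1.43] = 0.200000000000000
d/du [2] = 0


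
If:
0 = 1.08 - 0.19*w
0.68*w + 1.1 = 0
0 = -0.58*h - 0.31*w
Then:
No Solution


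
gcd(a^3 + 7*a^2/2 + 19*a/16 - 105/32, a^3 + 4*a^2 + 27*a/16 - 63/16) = a^2 + a - 21/16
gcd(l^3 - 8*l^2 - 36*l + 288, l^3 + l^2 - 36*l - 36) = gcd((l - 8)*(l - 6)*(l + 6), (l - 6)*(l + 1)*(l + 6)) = l^2 - 36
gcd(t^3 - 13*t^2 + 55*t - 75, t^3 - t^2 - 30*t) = 1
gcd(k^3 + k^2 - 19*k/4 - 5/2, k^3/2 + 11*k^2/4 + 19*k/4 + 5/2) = k + 5/2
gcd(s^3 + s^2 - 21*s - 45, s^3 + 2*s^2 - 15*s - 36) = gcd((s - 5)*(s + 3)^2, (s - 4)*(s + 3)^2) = s^2 + 6*s + 9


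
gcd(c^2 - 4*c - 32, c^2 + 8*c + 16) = c + 4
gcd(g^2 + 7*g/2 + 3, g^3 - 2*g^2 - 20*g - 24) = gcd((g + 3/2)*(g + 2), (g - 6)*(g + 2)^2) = g + 2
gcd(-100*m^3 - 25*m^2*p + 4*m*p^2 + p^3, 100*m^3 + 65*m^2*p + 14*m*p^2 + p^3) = 20*m^2 + 9*m*p + p^2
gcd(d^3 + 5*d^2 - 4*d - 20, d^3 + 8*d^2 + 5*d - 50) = d^2 + 3*d - 10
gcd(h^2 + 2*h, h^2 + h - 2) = h + 2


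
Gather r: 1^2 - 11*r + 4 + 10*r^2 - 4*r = 10*r^2 - 15*r + 5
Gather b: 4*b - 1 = 4*b - 1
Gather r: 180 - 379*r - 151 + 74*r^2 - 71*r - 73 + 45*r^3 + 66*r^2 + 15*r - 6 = 45*r^3 + 140*r^2 - 435*r - 50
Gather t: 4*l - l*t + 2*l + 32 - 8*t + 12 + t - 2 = 6*l + t*(-l - 7) + 42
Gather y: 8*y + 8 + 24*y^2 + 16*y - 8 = 24*y^2 + 24*y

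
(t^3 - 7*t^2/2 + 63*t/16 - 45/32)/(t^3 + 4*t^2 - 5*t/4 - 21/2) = (16*t^2 - 32*t + 15)/(8*(2*t^2 + 11*t + 14))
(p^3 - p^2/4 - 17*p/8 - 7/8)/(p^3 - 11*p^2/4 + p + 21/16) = 2*(p + 1)/(2*p - 3)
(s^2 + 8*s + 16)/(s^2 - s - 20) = (s + 4)/(s - 5)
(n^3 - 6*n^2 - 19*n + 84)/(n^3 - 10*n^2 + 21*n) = (n + 4)/n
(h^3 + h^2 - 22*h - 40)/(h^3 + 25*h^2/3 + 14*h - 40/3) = 3*(h^2 - 3*h - 10)/(3*h^2 + 13*h - 10)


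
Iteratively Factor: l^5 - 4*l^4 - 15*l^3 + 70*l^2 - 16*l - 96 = (l - 2)*(l^4 - 2*l^3 - 19*l^2 + 32*l + 48) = (l - 3)*(l - 2)*(l^3 + l^2 - 16*l - 16) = (l - 4)*(l - 3)*(l - 2)*(l^2 + 5*l + 4) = (l - 4)*(l - 3)*(l - 2)*(l + 4)*(l + 1)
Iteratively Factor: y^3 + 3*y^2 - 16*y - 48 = (y + 4)*(y^2 - y - 12) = (y + 3)*(y + 4)*(y - 4)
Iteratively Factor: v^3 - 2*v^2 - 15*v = (v)*(v^2 - 2*v - 15) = v*(v + 3)*(v - 5)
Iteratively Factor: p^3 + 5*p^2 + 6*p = (p + 2)*(p^2 + 3*p) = (p + 2)*(p + 3)*(p)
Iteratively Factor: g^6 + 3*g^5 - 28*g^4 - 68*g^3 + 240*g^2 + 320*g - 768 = (g - 4)*(g^5 + 7*g^4 - 68*g^2 - 32*g + 192) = (g - 4)*(g + 3)*(g^4 + 4*g^3 - 12*g^2 - 32*g + 64) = (g - 4)*(g - 2)*(g + 3)*(g^3 + 6*g^2 - 32) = (g - 4)*(g - 2)*(g + 3)*(g + 4)*(g^2 + 2*g - 8) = (g - 4)*(g - 2)*(g + 3)*(g + 4)^2*(g - 2)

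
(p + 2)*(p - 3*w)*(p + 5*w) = p^3 + 2*p^2*w + 2*p^2 - 15*p*w^2 + 4*p*w - 30*w^2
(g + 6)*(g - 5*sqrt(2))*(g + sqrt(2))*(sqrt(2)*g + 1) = sqrt(2)*g^4 - 7*g^3 + 6*sqrt(2)*g^3 - 42*g^2 - 14*sqrt(2)*g^2 - 84*sqrt(2)*g - 10*g - 60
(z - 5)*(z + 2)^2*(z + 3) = z^4 + 2*z^3 - 19*z^2 - 68*z - 60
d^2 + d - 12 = (d - 3)*(d + 4)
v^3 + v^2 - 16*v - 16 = (v - 4)*(v + 1)*(v + 4)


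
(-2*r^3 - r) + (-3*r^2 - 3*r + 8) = -2*r^3 - 3*r^2 - 4*r + 8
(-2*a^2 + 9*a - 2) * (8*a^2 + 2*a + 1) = -16*a^4 + 68*a^3 + 5*a - 2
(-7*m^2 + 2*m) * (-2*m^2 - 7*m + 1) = 14*m^4 + 45*m^3 - 21*m^2 + 2*m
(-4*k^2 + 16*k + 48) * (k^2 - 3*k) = -4*k^4 + 28*k^3 - 144*k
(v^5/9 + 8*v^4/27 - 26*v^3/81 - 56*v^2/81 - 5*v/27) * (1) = v^5/9 + 8*v^4/27 - 26*v^3/81 - 56*v^2/81 - 5*v/27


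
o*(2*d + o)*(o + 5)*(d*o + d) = 2*d^2*o^3 + 12*d^2*o^2 + 10*d^2*o + d*o^4 + 6*d*o^3 + 5*d*o^2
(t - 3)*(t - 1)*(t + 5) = t^3 + t^2 - 17*t + 15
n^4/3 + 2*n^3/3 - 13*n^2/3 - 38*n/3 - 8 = (n/3 + 1)*(n - 4)*(n + 1)*(n + 2)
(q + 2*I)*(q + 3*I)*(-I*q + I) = -I*q^3 + 5*q^2 + I*q^2 - 5*q + 6*I*q - 6*I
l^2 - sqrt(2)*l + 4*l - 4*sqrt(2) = (l + 4)*(l - sqrt(2))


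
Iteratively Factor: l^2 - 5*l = (l)*(l - 5)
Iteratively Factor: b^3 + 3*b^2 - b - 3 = (b - 1)*(b^2 + 4*b + 3) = (b - 1)*(b + 3)*(b + 1)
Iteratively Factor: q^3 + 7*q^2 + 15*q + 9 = (q + 3)*(q^2 + 4*q + 3) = (q + 1)*(q + 3)*(q + 3)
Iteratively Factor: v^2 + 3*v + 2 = (v + 1)*(v + 2)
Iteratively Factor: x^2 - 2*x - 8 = (x - 4)*(x + 2)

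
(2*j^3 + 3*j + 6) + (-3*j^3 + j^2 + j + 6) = -j^3 + j^2 + 4*j + 12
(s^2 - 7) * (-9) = 63 - 9*s^2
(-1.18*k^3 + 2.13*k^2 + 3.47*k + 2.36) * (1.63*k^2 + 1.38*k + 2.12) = -1.9234*k^5 + 1.8435*k^4 + 6.0939*k^3 + 13.151*k^2 + 10.6132*k + 5.0032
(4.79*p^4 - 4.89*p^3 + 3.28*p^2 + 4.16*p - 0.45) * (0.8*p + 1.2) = 3.832*p^5 + 1.836*p^4 - 3.244*p^3 + 7.264*p^2 + 4.632*p - 0.54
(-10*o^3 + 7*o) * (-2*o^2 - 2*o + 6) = 20*o^5 + 20*o^4 - 74*o^3 - 14*o^2 + 42*o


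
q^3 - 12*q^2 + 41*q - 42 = (q - 7)*(q - 3)*(q - 2)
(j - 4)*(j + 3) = j^2 - j - 12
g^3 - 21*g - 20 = (g - 5)*(g + 1)*(g + 4)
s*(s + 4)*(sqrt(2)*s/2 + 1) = sqrt(2)*s^3/2 + s^2 + 2*sqrt(2)*s^2 + 4*s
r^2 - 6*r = r*(r - 6)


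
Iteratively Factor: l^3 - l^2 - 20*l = (l)*(l^2 - l - 20) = l*(l - 5)*(l + 4)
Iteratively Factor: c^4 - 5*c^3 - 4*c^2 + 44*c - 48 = (c + 3)*(c^3 - 8*c^2 + 20*c - 16) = (c - 2)*(c + 3)*(c^2 - 6*c + 8) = (c - 4)*(c - 2)*(c + 3)*(c - 2)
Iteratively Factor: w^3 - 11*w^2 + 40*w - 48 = (w - 4)*(w^2 - 7*w + 12) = (w - 4)^2*(w - 3)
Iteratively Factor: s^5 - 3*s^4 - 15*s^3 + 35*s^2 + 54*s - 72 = (s + 3)*(s^4 - 6*s^3 + 3*s^2 + 26*s - 24) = (s - 3)*(s + 3)*(s^3 - 3*s^2 - 6*s + 8) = (s - 4)*(s - 3)*(s + 3)*(s^2 + s - 2) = (s - 4)*(s - 3)*(s - 1)*(s + 3)*(s + 2)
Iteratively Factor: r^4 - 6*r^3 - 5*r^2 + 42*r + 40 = (r - 5)*(r^3 - r^2 - 10*r - 8) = (r - 5)*(r + 2)*(r^2 - 3*r - 4) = (r - 5)*(r + 1)*(r + 2)*(r - 4)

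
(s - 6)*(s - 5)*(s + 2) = s^3 - 9*s^2 + 8*s + 60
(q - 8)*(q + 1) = q^2 - 7*q - 8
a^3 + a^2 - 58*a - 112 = (a - 8)*(a + 2)*(a + 7)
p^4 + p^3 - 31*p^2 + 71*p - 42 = (p - 3)*(p - 2)*(p - 1)*(p + 7)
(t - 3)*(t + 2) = t^2 - t - 6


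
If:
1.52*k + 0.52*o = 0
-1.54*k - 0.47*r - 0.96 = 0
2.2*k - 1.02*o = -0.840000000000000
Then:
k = -0.16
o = 0.47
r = -1.51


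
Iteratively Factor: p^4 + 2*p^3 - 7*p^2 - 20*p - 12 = (p - 3)*(p^3 + 5*p^2 + 8*p + 4) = (p - 3)*(p + 1)*(p^2 + 4*p + 4) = (p - 3)*(p + 1)*(p + 2)*(p + 2)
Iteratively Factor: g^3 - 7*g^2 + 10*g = (g)*(g^2 - 7*g + 10) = g*(g - 2)*(g - 5)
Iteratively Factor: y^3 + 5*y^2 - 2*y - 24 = (y + 3)*(y^2 + 2*y - 8) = (y - 2)*(y + 3)*(y + 4)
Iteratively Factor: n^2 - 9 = (n - 3)*(n + 3)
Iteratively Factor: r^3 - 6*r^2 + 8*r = (r)*(r^2 - 6*r + 8) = r*(r - 4)*(r - 2)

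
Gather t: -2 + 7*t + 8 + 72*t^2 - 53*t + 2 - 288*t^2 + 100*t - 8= -216*t^2 + 54*t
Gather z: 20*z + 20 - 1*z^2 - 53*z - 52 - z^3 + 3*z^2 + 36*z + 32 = -z^3 + 2*z^2 + 3*z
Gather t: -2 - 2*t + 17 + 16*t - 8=14*t + 7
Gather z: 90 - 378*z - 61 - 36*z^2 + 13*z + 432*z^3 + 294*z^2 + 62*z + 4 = 432*z^3 + 258*z^2 - 303*z + 33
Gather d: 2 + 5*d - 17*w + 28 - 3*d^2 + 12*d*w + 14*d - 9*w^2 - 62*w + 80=-3*d^2 + d*(12*w + 19) - 9*w^2 - 79*w + 110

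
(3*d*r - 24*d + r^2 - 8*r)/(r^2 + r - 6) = (3*d*r - 24*d + r^2 - 8*r)/(r^2 + r - 6)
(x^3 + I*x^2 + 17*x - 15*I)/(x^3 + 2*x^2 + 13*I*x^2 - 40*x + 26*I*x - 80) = (x^2 - 4*I*x - 3)/(x^2 + x*(2 + 8*I) + 16*I)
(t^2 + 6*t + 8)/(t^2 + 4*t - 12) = (t^2 + 6*t + 8)/(t^2 + 4*t - 12)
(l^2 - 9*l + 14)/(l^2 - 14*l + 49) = (l - 2)/(l - 7)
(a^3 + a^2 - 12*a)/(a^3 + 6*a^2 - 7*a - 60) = a/(a + 5)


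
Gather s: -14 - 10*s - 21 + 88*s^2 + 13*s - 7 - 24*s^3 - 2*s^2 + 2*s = -24*s^3 + 86*s^2 + 5*s - 42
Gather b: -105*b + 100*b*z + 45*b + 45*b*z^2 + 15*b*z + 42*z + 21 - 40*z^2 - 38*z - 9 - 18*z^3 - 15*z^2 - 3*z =b*(45*z^2 + 115*z - 60) - 18*z^3 - 55*z^2 + z + 12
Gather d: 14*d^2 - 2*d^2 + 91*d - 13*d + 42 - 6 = 12*d^2 + 78*d + 36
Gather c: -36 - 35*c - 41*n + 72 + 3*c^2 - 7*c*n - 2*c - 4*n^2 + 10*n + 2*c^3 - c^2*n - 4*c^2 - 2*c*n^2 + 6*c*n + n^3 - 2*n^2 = 2*c^3 + c^2*(-n - 1) + c*(-2*n^2 - n - 37) + n^3 - 6*n^2 - 31*n + 36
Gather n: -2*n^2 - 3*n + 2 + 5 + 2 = -2*n^2 - 3*n + 9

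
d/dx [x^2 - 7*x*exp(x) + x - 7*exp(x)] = -7*x*exp(x) + 2*x - 14*exp(x) + 1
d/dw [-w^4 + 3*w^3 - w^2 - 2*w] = -4*w^3 + 9*w^2 - 2*w - 2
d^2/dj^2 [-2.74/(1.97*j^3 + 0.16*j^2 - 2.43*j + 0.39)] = ((32.3868*j + 0.8768)*(1.97*j^3 + 0.16*j^2 - 2.43*j + 0.39) - 2.74*(5.91*j^2 + 0.32*j - 2.43)*(11.82*j^2 + 0.64*j - 4.86))/(1.97*j^3 + 0.16*j^2 - 2.43*j + 0.39)^3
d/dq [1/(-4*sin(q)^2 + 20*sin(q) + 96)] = (2*sin(q) - 5)*cos(q)/(4*(sin(q) - 8)^2*(sin(q) + 3)^2)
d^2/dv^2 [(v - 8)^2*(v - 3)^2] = 12*v^2 - 132*v + 338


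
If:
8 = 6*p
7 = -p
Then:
No Solution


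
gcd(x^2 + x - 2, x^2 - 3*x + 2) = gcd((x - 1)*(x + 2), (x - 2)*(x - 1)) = x - 1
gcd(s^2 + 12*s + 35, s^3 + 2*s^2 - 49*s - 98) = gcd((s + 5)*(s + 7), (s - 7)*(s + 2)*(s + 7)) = s + 7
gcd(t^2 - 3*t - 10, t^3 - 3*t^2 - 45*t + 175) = t - 5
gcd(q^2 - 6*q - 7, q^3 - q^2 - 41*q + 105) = 1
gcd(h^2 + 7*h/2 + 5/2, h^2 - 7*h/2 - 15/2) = 1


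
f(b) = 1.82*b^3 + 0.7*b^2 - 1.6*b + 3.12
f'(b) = 5.46*b^2 + 1.4*b - 1.6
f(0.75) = 3.08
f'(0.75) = 2.52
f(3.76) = 103.75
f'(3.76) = 80.86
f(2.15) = 21.00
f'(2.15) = 26.65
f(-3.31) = -49.92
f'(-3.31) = 53.59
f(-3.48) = -59.54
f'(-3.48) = 59.65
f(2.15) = 21.00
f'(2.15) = 26.65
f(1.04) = 4.26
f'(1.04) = 5.76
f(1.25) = 5.77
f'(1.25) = 8.68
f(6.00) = 411.84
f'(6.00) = 203.36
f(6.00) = 411.84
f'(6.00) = 203.36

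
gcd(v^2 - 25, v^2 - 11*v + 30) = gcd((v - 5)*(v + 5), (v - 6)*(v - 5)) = v - 5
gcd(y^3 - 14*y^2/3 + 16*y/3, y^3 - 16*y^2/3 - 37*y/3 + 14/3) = 1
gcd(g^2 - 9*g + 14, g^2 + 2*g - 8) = g - 2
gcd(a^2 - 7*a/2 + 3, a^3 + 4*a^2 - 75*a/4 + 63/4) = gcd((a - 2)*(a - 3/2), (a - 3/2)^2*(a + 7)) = a - 3/2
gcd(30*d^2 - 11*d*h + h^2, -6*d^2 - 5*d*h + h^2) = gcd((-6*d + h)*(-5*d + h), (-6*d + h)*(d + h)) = 6*d - h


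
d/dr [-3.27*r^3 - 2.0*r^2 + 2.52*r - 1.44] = -9.81*r^2 - 4.0*r + 2.52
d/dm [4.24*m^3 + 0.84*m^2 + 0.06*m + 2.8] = 12.72*m^2 + 1.68*m + 0.06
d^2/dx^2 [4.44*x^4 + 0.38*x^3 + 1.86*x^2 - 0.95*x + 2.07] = 53.28*x^2 + 2.28*x + 3.72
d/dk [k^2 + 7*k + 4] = 2*k + 7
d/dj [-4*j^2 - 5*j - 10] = -8*j - 5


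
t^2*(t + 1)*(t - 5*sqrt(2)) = t^4 - 5*sqrt(2)*t^3 + t^3 - 5*sqrt(2)*t^2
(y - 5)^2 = y^2 - 10*y + 25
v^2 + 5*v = v*(v + 5)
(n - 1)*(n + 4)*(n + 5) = n^3 + 8*n^2 + 11*n - 20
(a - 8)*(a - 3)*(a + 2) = a^3 - 9*a^2 + 2*a + 48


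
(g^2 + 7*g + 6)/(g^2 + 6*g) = (g + 1)/g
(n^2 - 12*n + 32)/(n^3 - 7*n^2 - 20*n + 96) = (n - 4)/(n^2 + n - 12)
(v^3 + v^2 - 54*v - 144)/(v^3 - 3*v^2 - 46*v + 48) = (v + 3)/(v - 1)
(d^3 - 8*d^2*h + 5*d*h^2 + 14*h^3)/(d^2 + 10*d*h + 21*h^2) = (d^3 - 8*d^2*h + 5*d*h^2 + 14*h^3)/(d^2 + 10*d*h + 21*h^2)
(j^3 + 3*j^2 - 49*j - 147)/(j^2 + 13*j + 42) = (j^2 - 4*j - 21)/(j + 6)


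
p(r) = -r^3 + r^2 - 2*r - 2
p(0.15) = -2.28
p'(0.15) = -1.77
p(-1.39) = 5.40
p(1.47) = -5.96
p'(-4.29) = -65.79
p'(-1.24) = -9.09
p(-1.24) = 3.92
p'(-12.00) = -458.00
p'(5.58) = -84.25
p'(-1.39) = -10.58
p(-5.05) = 162.39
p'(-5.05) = -88.61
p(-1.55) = 7.23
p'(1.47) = -5.54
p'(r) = -3*r^2 + 2*r - 2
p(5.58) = -155.76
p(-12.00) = 1894.00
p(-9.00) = 826.00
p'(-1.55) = -12.31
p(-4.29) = 103.94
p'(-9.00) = -263.00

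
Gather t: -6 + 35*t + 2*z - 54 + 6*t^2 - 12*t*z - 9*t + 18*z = 6*t^2 + t*(26 - 12*z) + 20*z - 60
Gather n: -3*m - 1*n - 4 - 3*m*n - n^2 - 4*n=-3*m - n^2 + n*(-3*m - 5) - 4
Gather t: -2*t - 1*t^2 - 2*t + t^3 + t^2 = t^3 - 4*t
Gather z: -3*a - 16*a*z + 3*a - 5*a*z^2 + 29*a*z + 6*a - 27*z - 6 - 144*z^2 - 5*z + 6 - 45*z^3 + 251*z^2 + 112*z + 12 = 6*a - 45*z^3 + z^2*(107 - 5*a) + z*(13*a + 80) + 12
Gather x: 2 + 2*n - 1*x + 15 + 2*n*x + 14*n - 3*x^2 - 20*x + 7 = 16*n - 3*x^2 + x*(2*n - 21) + 24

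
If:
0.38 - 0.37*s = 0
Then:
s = 1.03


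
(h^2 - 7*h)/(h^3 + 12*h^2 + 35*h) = (h - 7)/(h^2 + 12*h + 35)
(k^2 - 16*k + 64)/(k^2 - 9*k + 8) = (k - 8)/(k - 1)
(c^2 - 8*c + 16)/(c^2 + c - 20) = (c - 4)/(c + 5)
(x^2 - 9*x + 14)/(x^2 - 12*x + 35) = (x - 2)/(x - 5)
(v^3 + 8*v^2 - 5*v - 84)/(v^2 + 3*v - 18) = (v^2 + 11*v + 28)/(v + 6)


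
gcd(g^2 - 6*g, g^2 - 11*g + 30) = g - 6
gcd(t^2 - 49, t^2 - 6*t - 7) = t - 7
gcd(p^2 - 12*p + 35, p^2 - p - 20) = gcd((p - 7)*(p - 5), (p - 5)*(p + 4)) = p - 5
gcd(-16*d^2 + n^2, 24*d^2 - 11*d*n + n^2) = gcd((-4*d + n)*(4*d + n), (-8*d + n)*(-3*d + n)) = 1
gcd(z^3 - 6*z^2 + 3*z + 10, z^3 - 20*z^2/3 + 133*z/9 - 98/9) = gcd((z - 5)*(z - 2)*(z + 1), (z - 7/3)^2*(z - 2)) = z - 2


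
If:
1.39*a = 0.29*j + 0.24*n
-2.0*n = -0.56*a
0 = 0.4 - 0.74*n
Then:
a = 1.93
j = 8.81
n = 0.54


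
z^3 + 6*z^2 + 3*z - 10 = (z - 1)*(z + 2)*(z + 5)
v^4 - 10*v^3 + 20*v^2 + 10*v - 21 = (v - 7)*(v - 3)*(v - 1)*(v + 1)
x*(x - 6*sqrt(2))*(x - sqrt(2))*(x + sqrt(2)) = x^4 - 6*sqrt(2)*x^3 - 2*x^2 + 12*sqrt(2)*x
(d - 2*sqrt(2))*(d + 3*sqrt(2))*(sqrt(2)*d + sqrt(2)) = sqrt(2)*d^3 + sqrt(2)*d^2 + 2*d^2 - 12*sqrt(2)*d + 2*d - 12*sqrt(2)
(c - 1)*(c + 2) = c^2 + c - 2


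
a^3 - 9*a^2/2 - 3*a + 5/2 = (a - 5)*(a - 1/2)*(a + 1)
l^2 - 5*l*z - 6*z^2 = (l - 6*z)*(l + z)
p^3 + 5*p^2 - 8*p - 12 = (p - 2)*(p + 1)*(p + 6)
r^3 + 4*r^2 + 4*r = r*(r + 2)^2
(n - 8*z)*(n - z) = n^2 - 9*n*z + 8*z^2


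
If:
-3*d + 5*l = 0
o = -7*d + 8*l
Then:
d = -5*o/11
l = -3*o/11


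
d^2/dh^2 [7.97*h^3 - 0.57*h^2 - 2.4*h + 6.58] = 47.82*h - 1.14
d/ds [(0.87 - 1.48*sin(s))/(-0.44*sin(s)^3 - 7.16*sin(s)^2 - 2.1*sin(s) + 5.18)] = (-1.3024*sin(s)^3 - 9.4484*sin(s)^2 + 12.4584*sin(s) - 5.8394)*cos(s)/(0.1936*sin(s)^6 + 6.3008*sin(s)^5 + 53.1136*sin(s)^4 + 25.5136*sin(s)^3 - 69.7676*sin(s)^2 - 21.756*sin(s) + 26.8324)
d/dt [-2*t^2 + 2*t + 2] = 2 - 4*t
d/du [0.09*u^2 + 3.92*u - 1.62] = 0.18*u + 3.92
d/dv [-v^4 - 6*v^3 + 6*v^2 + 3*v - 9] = -4*v^3 - 18*v^2 + 12*v + 3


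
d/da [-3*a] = -3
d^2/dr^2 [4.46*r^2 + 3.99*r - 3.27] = 8.92000000000000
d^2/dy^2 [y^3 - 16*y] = 6*y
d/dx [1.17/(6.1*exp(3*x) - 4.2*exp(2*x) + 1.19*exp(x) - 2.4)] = (-21.411*exp(2*x) + 9.828*exp(x) - 1.3923)*exp(x)/(6.1*exp(3*x) - 4.2*exp(2*x) + 1.19*exp(x) - 2.4)^2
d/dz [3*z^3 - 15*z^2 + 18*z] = 9*z^2 - 30*z + 18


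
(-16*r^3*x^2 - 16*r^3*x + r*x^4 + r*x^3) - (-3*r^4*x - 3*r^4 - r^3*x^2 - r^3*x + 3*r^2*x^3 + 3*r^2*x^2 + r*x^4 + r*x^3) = 3*r^4*x + 3*r^4 - 15*r^3*x^2 - 15*r^3*x - 3*r^2*x^3 - 3*r^2*x^2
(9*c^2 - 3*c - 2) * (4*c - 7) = 36*c^3 - 75*c^2 + 13*c + 14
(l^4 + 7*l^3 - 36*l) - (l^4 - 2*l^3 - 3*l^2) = 9*l^3 + 3*l^2 - 36*l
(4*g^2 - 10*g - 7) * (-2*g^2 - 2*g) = -8*g^4 + 12*g^3 + 34*g^2 + 14*g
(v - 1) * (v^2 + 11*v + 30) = v^3 + 10*v^2 + 19*v - 30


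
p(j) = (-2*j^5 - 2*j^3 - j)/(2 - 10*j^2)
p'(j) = 20*j*(-2*j^5 - 2*j^3 - j)/(2 - 10*j^2)^2 + (-10*j^4 - 6*j^2 - 1)/(2 - 10*j^2)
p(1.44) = 1.06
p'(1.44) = 1.39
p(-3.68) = -10.89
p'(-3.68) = 8.35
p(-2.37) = -3.30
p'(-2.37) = 3.58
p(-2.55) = -3.99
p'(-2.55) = 4.12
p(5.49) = 34.44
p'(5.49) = 18.32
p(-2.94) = -5.84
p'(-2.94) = 5.41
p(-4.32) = -17.20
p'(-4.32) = 11.43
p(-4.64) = -21.13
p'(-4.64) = 13.15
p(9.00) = 147.98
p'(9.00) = 48.84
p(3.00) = 6.17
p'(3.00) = 5.62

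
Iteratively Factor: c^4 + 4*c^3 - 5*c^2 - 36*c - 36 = (c + 2)*(c^3 + 2*c^2 - 9*c - 18) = (c + 2)*(c + 3)*(c^2 - c - 6) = (c - 3)*(c + 2)*(c + 3)*(c + 2)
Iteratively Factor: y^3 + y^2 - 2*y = (y + 2)*(y^2 - y) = y*(y + 2)*(y - 1)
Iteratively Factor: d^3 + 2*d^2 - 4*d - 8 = (d + 2)*(d^2 - 4) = (d + 2)^2*(d - 2)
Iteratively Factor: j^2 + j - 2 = (j - 1)*(j + 2)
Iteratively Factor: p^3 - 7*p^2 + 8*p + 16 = (p - 4)*(p^2 - 3*p - 4) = (p - 4)*(p + 1)*(p - 4)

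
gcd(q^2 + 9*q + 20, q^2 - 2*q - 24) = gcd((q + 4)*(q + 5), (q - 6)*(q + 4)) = q + 4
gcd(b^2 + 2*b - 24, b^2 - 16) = b - 4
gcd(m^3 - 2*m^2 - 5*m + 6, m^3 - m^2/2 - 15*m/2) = m - 3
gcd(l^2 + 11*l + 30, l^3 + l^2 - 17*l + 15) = l + 5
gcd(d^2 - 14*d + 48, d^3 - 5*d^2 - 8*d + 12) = d - 6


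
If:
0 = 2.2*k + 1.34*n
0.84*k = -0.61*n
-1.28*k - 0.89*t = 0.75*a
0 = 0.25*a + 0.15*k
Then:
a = 0.00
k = 0.00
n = 0.00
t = 0.00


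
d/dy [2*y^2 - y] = 4*y - 1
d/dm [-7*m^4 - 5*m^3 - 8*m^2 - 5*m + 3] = -28*m^3 - 15*m^2 - 16*m - 5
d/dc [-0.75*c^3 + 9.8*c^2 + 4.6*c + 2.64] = -2.25*c^2 + 19.6*c + 4.6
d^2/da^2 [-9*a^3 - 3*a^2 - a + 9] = -54*a - 6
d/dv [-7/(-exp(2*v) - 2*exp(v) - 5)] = -14*(exp(v) + 1)*exp(v)/(exp(2*v) + 2*exp(v) + 5)^2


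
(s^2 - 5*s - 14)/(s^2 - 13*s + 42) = (s + 2)/(s - 6)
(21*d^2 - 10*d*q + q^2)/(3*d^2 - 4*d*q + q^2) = (-7*d + q)/(-d + q)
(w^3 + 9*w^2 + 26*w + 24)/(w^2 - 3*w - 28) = (w^2 + 5*w + 6)/(w - 7)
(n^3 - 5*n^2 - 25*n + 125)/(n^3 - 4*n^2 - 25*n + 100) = (n - 5)/(n - 4)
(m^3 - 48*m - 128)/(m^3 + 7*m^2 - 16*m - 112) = (m^2 - 4*m - 32)/(m^2 + 3*m - 28)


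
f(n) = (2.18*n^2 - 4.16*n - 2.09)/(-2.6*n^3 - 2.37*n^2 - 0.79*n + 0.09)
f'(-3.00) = 0.31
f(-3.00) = 0.58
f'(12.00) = 0.00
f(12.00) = -0.05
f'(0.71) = -4.32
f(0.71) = 1.52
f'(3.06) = -0.04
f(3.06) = -0.06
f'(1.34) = -0.75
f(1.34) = 0.33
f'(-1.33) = 3.19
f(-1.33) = 2.38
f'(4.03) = -0.01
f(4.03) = -0.08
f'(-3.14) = 0.27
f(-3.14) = 0.54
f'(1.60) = -0.44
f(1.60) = 0.18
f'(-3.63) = 0.18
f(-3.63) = 0.43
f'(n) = (4.36*n - 4.16)/(-2.6*n^3 - 2.37*n^2 - 0.79*n + 0.09) + (2.18*n^2 - 4.16*n - 2.09)*(7.8*n^2 + 4.74*n + 0.79)/(-2.6*n^3 - 2.37*n^2 - 0.79*n + 0.09)^2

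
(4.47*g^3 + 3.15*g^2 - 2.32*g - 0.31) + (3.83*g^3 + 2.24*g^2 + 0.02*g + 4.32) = 8.3*g^3 + 5.39*g^2 - 2.3*g + 4.01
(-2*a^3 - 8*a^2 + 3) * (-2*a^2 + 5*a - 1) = 4*a^5 + 6*a^4 - 38*a^3 + 2*a^2 + 15*a - 3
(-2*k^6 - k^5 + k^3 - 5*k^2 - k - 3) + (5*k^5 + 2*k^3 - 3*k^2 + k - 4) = -2*k^6 + 4*k^5 + 3*k^3 - 8*k^2 - 7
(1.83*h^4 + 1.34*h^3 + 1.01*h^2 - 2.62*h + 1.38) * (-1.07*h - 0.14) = -1.9581*h^5 - 1.69*h^4 - 1.2683*h^3 + 2.662*h^2 - 1.1098*h - 0.1932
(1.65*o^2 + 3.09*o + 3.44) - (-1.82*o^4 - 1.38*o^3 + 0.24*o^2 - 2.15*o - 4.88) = 1.82*o^4 + 1.38*o^3 + 1.41*o^2 + 5.24*o + 8.32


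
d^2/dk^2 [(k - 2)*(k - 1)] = 2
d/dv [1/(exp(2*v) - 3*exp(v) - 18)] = (3 - 2*exp(v))*exp(v)/(-exp(2*v) + 3*exp(v) + 18)^2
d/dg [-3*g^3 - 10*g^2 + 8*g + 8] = -9*g^2 - 20*g + 8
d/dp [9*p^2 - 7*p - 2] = 18*p - 7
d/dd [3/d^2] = -6/d^3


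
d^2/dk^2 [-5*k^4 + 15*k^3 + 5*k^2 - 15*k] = -60*k^2 + 90*k + 10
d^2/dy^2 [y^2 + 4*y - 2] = 2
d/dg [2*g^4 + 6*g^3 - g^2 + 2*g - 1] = 8*g^3 + 18*g^2 - 2*g + 2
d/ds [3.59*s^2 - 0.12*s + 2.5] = 7.18*s - 0.12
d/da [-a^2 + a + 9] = 1 - 2*a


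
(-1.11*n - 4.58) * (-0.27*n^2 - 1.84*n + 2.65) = 0.2997*n^3 + 3.279*n^2 + 5.4857*n - 12.137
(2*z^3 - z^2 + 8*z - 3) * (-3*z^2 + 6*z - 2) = -6*z^5 + 15*z^4 - 34*z^3 + 59*z^2 - 34*z + 6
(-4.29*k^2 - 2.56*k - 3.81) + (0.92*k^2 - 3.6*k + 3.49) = -3.37*k^2 - 6.16*k - 0.32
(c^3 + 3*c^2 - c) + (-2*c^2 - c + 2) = c^3 + c^2 - 2*c + 2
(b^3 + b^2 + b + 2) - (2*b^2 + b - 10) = b^3 - b^2 + 12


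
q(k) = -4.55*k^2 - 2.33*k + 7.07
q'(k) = -9.1*k - 2.33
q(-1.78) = -3.20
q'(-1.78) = 13.87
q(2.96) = -39.69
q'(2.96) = -29.27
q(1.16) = -1.76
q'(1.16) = -12.89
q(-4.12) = -60.56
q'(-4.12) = 35.16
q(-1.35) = 1.92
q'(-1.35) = 9.96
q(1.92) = -14.18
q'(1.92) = -19.80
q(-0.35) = 7.33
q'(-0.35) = 0.86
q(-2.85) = -23.25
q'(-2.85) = 23.60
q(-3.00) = -26.89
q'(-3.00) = 24.97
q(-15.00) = -981.73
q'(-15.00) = 134.17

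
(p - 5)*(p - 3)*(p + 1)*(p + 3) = p^4 - 4*p^3 - 14*p^2 + 36*p + 45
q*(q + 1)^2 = q^3 + 2*q^2 + q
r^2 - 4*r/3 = r*(r - 4/3)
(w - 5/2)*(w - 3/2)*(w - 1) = w^3 - 5*w^2 + 31*w/4 - 15/4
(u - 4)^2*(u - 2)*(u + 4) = u^4 - 6*u^3 - 8*u^2 + 96*u - 128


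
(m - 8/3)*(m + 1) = m^2 - 5*m/3 - 8/3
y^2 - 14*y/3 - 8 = (y - 6)*(y + 4/3)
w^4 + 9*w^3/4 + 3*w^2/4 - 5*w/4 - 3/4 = (w - 3/4)*(w + 1)^3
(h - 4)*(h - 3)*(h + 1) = h^3 - 6*h^2 + 5*h + 12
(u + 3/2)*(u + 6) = u^2 + 15*u/2 + 9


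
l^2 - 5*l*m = l*(l - 5*m)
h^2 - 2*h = h*(h - 2)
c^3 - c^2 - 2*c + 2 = (c - 1)*(c - sqrt(2))*(c + sqrt(2))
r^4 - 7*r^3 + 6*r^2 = r^2*(r - 6)*(r - 1)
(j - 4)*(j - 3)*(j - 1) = j^3 - 8*j^2 + 19*j - 12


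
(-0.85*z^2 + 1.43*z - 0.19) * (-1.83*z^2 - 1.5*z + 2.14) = 1.5555*z^4 - 1.3419*z^3 - 3.6163*z^2 + 3.3452*z - 0.4066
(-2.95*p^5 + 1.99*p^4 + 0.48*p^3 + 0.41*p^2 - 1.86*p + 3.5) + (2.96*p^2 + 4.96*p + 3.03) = -2.95*p^5 + 1.99*p^4 + 0.48*p^3 + 3.37*p^2 + 3.1*p + 6.53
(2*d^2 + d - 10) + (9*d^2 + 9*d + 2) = 11*d^2 + 10*d - 8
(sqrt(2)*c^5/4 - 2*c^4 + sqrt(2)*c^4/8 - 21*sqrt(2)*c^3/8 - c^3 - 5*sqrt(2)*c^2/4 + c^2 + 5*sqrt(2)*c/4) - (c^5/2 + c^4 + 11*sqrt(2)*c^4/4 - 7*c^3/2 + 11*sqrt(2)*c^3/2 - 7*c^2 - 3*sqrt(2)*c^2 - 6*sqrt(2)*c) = -c^5/2 + sqrt(2)*c^5/4 - 21*sqrt(2)*c^4/8 - 3*c^4 - 65*sqrt(2)*c^3/8 + 5*c^3/2 + 7*sqrt(2)*c^2/4 + 8*c^2 + 29*sqrt(2)*c/4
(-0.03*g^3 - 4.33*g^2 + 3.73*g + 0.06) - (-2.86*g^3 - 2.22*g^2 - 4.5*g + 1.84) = 2.83*g^3 - 2.11*g^2 + 8.23*g - 1.78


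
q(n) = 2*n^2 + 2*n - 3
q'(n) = 4*n + 2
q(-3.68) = 16.72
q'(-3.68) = -12.72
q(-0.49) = -3.50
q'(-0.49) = 0.04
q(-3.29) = 12.07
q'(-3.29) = -11.16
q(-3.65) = 16.34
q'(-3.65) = -12.60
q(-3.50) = 14.50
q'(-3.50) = -12.00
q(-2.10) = 1.62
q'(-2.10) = -6.40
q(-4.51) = 28.66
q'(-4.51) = -16.04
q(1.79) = 6.99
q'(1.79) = 9.16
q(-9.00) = 141.00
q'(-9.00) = -34.00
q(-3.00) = 9.00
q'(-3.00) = -10.00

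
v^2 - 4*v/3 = v*(v - 4/3)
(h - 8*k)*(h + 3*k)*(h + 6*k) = h^3 + h^2*k - 54*h*k^2 - 144*k^3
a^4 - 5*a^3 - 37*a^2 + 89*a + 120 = (a - 8)*(a - 3)*(a + 1)*(a + 5)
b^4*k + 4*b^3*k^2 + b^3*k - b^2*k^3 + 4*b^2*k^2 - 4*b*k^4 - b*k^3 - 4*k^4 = (b - k)*(b + k)*(b + 4*k)*(b*k + k)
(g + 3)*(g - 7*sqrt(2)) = g^2 - 7*sqrt(2)*g + 3*g - 21*sqrt(2)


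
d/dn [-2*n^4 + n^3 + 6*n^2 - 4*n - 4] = -8*n^3 + 3*n^2 + 12*n - 4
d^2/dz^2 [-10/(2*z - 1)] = -80/(2*z - 1)^3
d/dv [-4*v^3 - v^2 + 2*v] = -12*v^2 - 2*v + 2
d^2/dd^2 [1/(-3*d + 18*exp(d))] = 2*(-3*(d - 6*exp(d))*exp(d) - (6*exp(d) - 1)^2)/(3*(d - 6*exp(d))^3)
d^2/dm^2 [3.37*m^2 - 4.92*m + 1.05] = 6.74000000000000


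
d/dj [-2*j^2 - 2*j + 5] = -4*j - 2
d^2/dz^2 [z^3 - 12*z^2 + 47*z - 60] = 6*z - 24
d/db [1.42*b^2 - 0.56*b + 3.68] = 2.84*b - 0.56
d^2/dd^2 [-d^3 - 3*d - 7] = -6*d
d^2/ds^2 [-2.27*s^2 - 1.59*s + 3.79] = -4.54000000000000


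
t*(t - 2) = t^2 - 2*t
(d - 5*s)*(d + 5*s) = d^2 - 25*s^2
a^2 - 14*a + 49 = (a - 7)^2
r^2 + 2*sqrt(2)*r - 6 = (r - sqrt(2))*(r + 3*sqrt(2))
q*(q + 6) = q^2 + 6*q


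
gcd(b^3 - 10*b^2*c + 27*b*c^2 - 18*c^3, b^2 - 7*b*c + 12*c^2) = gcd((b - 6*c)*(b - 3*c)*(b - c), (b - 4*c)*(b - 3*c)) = b - 3*c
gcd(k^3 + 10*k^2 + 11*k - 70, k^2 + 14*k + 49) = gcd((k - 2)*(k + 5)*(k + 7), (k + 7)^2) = k + 7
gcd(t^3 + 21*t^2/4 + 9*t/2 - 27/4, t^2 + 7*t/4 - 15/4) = t + 3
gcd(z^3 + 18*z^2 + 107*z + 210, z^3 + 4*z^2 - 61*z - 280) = z^2 + 12*z + 35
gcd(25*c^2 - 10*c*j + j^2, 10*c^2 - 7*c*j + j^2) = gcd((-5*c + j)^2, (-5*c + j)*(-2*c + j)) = 5*c - j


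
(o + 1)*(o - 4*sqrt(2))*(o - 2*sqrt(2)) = o^3 - 6*sqrt(2)*o^2 + o^2 - 6*sqrt(2)*o + 16*o + 16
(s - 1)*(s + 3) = s^2 + 2*s - 3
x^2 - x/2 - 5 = (x - 5/2)*(x + 2)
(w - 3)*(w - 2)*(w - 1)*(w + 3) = w^4 - 3*w^3 - 7*w^2 + 27*w - 18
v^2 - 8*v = v*(v - 8)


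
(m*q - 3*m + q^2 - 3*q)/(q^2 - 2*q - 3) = (m + q)/(q + 1)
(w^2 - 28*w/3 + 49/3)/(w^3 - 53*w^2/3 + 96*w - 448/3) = (3*w - 7)/(3*w^2 - 32*w + 64)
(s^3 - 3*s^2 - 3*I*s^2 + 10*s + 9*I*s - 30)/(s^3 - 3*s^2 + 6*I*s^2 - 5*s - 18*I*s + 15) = (s^2 - 3*I*s + 10)/(s^2 + 6*I*s - 5)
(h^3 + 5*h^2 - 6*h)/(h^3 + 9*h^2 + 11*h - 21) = h*(h + 6)/(h^2 + 10*h + 21)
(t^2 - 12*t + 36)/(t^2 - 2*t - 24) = (t - 6)/(t + 4)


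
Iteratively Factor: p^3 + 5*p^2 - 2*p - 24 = (p + 3)*(p^2 + 2*p - 8) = (p - 2)*(p + 3)*(p + 4)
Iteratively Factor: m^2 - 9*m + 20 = (m - 5)*(m - 4)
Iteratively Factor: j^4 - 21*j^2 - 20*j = (j)*(j^3 - 21*j - 20) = j*(j + 4)*(j^2 - 4*j - 5) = j*(j + 1)*(j + 4)*(j - 5)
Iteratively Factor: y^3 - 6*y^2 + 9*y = (y)*(y^2 - 6*y + 9) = y*(y - 3)*(y - 3)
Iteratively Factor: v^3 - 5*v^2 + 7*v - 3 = (v - 3)*(v^2 - 2*v + 1) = (v - 3)*(v - 1)*(v - 1)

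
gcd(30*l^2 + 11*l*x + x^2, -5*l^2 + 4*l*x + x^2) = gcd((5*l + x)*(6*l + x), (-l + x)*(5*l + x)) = 5*l + x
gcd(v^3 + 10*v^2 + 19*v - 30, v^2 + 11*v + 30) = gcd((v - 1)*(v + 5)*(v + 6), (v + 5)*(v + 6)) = v^2 + 11*v + 30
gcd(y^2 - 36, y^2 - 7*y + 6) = y - 6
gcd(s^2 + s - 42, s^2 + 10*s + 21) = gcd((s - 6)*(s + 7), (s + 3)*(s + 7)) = s + 7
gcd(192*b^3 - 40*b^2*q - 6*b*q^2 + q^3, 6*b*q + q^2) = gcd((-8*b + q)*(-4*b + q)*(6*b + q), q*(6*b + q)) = 6*b + q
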